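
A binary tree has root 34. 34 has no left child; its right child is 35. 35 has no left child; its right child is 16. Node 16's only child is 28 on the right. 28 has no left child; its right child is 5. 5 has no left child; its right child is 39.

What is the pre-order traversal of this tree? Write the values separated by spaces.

Pre-order visits the node, then its left subtree, then its right subtree.
Visit 34.
At 34: no left child.
At 34: go right to 35.
  Visit 35.
  At 35: no left child.
  At 35: go right to 16.
    Visit 16.
    At 16: no left child.
    At 16: go right to 28.
      Visit 28.
      At 28: no left child.
      At 28: go right to 5.
        Visit 5.
        At 5: no left child.
        At 5: go right to 39.
          39 is a leaf — visit 39.

34 35 16 28 5 39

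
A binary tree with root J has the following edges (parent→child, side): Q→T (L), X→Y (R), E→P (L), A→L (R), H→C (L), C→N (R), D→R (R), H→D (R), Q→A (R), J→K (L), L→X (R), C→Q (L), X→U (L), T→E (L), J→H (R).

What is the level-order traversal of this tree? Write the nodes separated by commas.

J, K, H, C, D, Q, N, R, T, A, E, L, P, X, U, Y

Level-order visits nodes level by level from the root, left to right within each level.
Level 0: J
Level 1: K, H
Level 2: C, D
Level 3: Q, N, R
Level 4: T, A
Level 5: E, L
Level 6: P, X
Level 7: U, Y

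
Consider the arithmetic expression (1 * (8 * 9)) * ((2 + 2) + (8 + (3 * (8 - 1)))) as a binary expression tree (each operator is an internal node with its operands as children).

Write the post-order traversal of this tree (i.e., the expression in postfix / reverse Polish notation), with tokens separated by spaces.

1 8 9 * * 2 2 + 8 3 8 1 - * + + *

Post-order on an expression tree gives postfix notation: for each operator, emit left operand, right operand, then the operator.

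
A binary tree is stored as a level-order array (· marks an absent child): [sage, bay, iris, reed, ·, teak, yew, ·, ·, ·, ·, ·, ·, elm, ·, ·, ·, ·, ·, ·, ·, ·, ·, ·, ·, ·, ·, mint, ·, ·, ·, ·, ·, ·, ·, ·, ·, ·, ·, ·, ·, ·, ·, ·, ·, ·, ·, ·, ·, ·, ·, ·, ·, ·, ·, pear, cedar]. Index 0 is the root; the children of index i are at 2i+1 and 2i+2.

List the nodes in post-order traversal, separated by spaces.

Post-order visits the left subtree, then the right subtree, then the node.
At sage: go left to bay.
  At bay: go left to reed.
    reed is a leaf — visit reed.
  At bay: no right child.
  Visit bay.
At sage: go right to iris.
  At iris: go left to teak.
    teak is a leaf — visit teak.
  At iris: go right to yew.
    At yew: go left to elm.
      At elm: go left to mint.
        At mint: go left to pear.
          pear is a leaf — visit pear.
        At mint: go right to cedar.
          cedar is a leaf — visit cedar.
        Visit mint.
      At elm: no right child.
      Visit elm.
    At yew: no right child.
    Visit yew.
  Visit iris.
Visit sage.

reed bay teak pear cedar mint elm yew iris sage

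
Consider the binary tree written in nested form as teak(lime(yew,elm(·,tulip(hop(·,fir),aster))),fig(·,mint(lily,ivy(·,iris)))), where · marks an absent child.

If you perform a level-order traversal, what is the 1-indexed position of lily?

8

Level-order visits nodes level by level from the root, left to right within each level.
Level 0: teak
Level 1: lime, fig
Level 2: yew, elm, mint
Level 3: tulip, lily, ivy
Level 4: hop, aster, iris
Level 5: fir
Full level-order sequence: teak, lime, fig, yew, elm, mint, tulip, lily, ivy, hop, aster, iris, fir.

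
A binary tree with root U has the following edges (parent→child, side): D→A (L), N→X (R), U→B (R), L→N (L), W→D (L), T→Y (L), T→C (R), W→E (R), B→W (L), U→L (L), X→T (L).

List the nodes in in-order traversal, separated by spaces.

N Y T C X L U A D W E B

In-order visits the left subtree, then the node, then the right subtree.
At U: go left to L.
  At L: go left to N.
    At N: no left child.
    Visit N.
    At N: go right to X.
      At X: go left to T.
        At T: go left to Y.
          Y is a leaf — visit Y.
        Visit T.
        At T: go right to C.
          C is a leaf — visit C.
      Visit X.
      At X: no right child.
  Visit L.
  At L: no right child.
Visit U.
At U: go right to B.
  At B: go left to W.
    At W: go left to D.
      At D: go left to A.
        A is a leaf — visit A.
      Visit D.
      At D: no right child.
    Visit W.
    At W: go right to E.
      E is a leaf — visit E.
  Visit B.
  At B: no right child.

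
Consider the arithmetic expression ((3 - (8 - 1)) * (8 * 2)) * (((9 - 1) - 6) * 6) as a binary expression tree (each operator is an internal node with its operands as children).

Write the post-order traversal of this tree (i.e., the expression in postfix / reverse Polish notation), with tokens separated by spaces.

3 8 1 - - 8 2 * * 9 1 - 6 - 6 * *

Post-order on an expression tree gives postfix notation: for each operator, emit left operand, right operand, then the operator.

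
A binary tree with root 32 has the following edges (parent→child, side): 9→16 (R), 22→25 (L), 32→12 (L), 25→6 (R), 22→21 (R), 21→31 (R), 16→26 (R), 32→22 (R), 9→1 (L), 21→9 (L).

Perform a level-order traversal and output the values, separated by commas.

32, 12, 22, 25, 21, 6, 9, 31, 1, 16, 26

Level-order visits nodes level by level from the root, left to right within each level.
Level 0: 32
Level 1: 12, 22
Level 2: 25, 21
Level 3: 6, 9, 31
Level 4: 1, 16
Level 5: 26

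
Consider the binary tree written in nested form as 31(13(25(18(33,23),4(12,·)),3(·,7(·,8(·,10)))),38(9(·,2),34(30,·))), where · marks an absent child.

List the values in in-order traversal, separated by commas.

In-order visits the left subtree, then the node, then the right subtree.
At 31: go left to 13.
  At 13: go left to 25.
    At 25: go left to 18.
      At 18: go left to 33.
        33 is a leaf — visit 33.
      Visit 18.
      At 18: go right to 23.
        23 is a leaf — visit 23.
    Visit 25.
    At 25: go right to 4.
      At 4: go left to 12.
        12 is a leaf — visit 12.
      Visit 4.
      At 4: no right child.
  Visit 13.
  At 13: go right to 3.
    At 3: no left child.
    Visit 3.
    At 3: go right to 7.
      At 7: no left child.
      Visit 7.
      At 7: go right to 8.
        At 8: no left child.
        Visit 8.
        At 8: go right to 10.
          10 is a leaf — visit 10.
Visit 31.
At 31: go right to 38.
  At 38: go left to 9.
    At 9: no left child.
    Visit 9.
    At 9: go right to 2.
      2 is a leaf — visit 2.
  Visit 38.
  At 38: go right to 34.
    At 34: go left to 30.
      30 is a leaf — visit 30.
    Visit 34.
    At 34: no right child.

33, 18, 23, 25, 12, 4, 13, 3, 7, 8, 10, 31, 9, 2, 38, 30, 34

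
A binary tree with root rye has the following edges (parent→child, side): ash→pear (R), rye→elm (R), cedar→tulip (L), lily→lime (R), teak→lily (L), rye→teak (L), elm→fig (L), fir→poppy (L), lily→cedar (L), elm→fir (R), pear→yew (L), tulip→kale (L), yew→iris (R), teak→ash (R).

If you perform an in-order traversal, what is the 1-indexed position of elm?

In-order visits the left subtree, then the node, then the right subtree.
At rye: go left to teak.
  At teak: go left to lily.
    At lily: go left to cedar.
      At cedar: go left to tulip.
        At tulip: go left to kale.
          kale is a leaf — visit kale.
        Visit tulip.
        At tulip: no right child.
      Visit cedar.
      At cedar: no right child.
    Visit lily.
    At lily: go right to lime.
      lime is a leaf — visit lime.
  Visit teak.
  At teak: go right to ash.
    At ash: no left child.
    Visit ash.
    At ash: go right to pear.
      At pear: go left to yew.
        At yew: no left child.
        Visit yew.
        At yew: go right to iris.
          iris is a leaf — visit iris.
      Visit pear.
      At pear: no right child.
Visit rye.
At rye: go right to elm.
  At elm: go left to fig.
    fig is a leaf — visit fig.
  Visit elm.
  At elm: go right to fir.
    At fir: go left to poppy.
      poppy is a leaf — visit poppy.
    Visit fir.
    At fir: no right child.
Full in-order sequence: kale, tulip, cedar, lily, lime, teak, ash, yew, iris, pear, rye, fig, elm, poppy, fir.

13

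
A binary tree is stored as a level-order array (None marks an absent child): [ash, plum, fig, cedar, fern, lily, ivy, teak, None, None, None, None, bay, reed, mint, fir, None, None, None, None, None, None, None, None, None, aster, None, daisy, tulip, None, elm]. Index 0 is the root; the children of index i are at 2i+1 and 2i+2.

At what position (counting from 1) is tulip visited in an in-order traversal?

In-order visits the left subtree, then the node, then the right subtree.
At ash: go left to plum.
  At plum: go left to cedar.
    At cedar: go left to teak.
      At teak: go left to fir.
        fir is a leaf — visit fir.
      Visit teak.
      At teak: no right child.
    Visit cedar.
    At cedar: no right child.
  Visit plum.
  At plum: go right to fern.
    fern is a leaf — visit fern.
Visit ash.
At ash: go right to fig.
  At fig: go left to lily.
    At lily: no left child.
    Visit lily.
    At lily: go right to bay.
      At bay: go left to aster.
        aster is a leaf — visit aster.
      Visit bay.
      At bay: no right child.
  Visit fig.
  At fig: go right to ivy.
    At ivy: go left to reed.
      At reed: go left to daisy.
        daisy is a leaf — visit daisy.
      Visit reed.
      At reed: go right to tulip.
        tulip is a leaf — visit tulip.
    Visit ivy.
    At ivy: go right to mint.
      At mint: no left child.
      Visit mint.
      At mint: go right to elm.
        elm is a leaf — visit elm.
Full in-order sequence: fir, teak, cedar, plum, fern, ash, lily, aster, bay, fig, daisy, reed, tulip, ivy, mint, elm.

13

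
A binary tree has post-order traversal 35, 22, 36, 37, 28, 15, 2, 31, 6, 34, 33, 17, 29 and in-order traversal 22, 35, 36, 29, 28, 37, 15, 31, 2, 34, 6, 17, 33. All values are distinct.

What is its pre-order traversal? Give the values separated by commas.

29, 36, 22, 35, 17, 34, 31, 15, 28, 37, 2, 6, 33

The last element of post-order is the root; it splits in-order into left and right subtrees.
Root 29: left subtree has 3 nodes {22, 35, 36}, right has 9 {28, 37, 15, 31, 2, 34, 6, 17, 33}.
  Root 36: left subtree has 2 nodes {22, 35}, right has 0 { }.
    Root 22: left subtree has 0 nodes { }, right has 1 {35}.
  Root 17: left subtree has 7 nodes {28, 37, 15, 31, 2, 34, 6}, right has 1 {33}.
    Root 34: left subtree has 5 nodes {28, 37, 15, 31, 2}, right has 1 {6}.
      Root 31: left subtree has 3 nodes {28, 37, 15}, right has 1 {2}.
        Root 15: left subtree has 2 nodes {28, 37}, right has 0 { }.
          Root 28: left subtree has 0 nodes { }, right has 1 {37}.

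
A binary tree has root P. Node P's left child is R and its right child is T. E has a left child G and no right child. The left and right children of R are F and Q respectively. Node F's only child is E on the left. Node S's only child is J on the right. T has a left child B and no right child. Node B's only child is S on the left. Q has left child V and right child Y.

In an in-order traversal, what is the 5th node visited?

In-order visits the left subtree, then the node, then the right subtree.
At P: go left to R.
  At R: go left to F.
    At F: go left to E.
      At E: go left to G.
        G is a leaf — visit G.
      Visit E.
      At E: no right child.
    Visit F.
    At F: no right child.
  Visit R.
  At R: go right to Q.
    At Q: go left to V.
      V is a leaf — visit V.
    Visit Q.
    At Q: go right to Y.
      Y is a leaf — visit Y.
Visit P.
At P: go right to T.
  At T: go left to B.
    At B: go left to S.
      At S: no left child.
      Visit S.
      At S: go right to J.
        J is a leaf — visit J.
    Visit B.
    At B: no right child.
  Visit T.
  At T: no right child.
Full in-order sequence: G, E, F, R, V, Q, Y, P, S, J, B, T.

V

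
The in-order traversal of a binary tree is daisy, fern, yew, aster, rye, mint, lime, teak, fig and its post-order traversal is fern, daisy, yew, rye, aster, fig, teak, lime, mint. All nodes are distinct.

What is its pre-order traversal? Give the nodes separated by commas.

mint, aster, yew, daisy, fern, rye, lime, teak, fig

The last element of post-order is the root; it splits in-order into left and right subtrees.
Root mint: left subtree has 5 nodes {daisy, fern, yew, aster, rye}, right has 3 {lime, teak, fig}.
  Root aster: left subtree has 3 nodes {daisy, fern, yew}, right has 1 {rye}.
    Root yew: left subtree has 2 nodes {daisy, fern}, right has 0 { }.
      Root daisy: left subtree has 0 nodes { }, right has 1 {fern}.
  Root lime: left subtree has 0 nodes { }, right has 2 {teak, fig}.
    Root teak: left subtree has 0 nodes { }, right has 1 {fig}.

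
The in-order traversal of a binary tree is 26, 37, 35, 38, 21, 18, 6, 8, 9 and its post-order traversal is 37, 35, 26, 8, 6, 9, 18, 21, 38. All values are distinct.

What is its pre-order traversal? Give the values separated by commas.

38, 26, 35, 37, 21, 18, 9, 6, 8

The last element of post-order is the root; it splits in-order into left and right subtrees.
Root 38: left subtree has 3 nodes {26, 37, 35}, right has 5 {21, 18, 6, 8, 9}.
  Root 26: left subtree has 0 nodes { }, right has 2 {37, 35}.
    Root 35: left subtree has 1 node {37}, right has 0 { }.
  Root 21: left subtree has 0 nodes { }, right has 4 {18, 6, 8, 9}.
    Root 18: left subtree has 0 nodes { }, right has 3 {6, 8, 9}.
      Root 9: left subtree has 2 nodes {6, 8}, right has 0 { }.
        Root 6: left subtree has 0 nodes { }, right has 1 {8}.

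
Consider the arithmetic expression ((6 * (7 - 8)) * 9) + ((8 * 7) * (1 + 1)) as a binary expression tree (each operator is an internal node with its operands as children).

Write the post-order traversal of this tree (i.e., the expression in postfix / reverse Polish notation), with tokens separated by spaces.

6 7 8 - * 9 * 8 7 * 1 1 + * +

Post-order on an expression tree gives postfix notation: for each operator, emit left operand, right operand, then the operator.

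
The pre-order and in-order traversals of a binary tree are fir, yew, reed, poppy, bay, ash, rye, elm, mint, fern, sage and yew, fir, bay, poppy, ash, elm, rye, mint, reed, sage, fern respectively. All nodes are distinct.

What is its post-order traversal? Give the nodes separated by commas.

yew, bay, elm, mint, rye, ash, poppy, sage, fern, reed, fir

The first element of pre-order is the root; it splits in-order into left and right subtrees.
Root fir: left subtree has 1 node {yew}, right has 9 {bay, poppy, ash, elm, rye, mint, reed, sage, fern}.
  Root reed: left subtree has 6 nodes {bay, poppy, ash, elm, rye, mint}, right has 2 {sage, fern}.
    Root poppy: left subtree has 1 node {bay}, right has 4 {ash, elm, rye, mint}.
      Root ash: left subtree has 0 nodes { }, right has 3 {elm, rye, mint}.
        Root rye: left subtree has 1 node {elm}, right has 1 {mint}.
    Root fern: left subtree has 1 node {sage}, right has 0 { }.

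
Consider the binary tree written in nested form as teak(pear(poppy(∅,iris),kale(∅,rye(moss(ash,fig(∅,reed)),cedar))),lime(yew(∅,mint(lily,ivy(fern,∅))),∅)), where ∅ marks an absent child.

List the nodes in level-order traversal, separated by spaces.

teak pear lime poppy kale yew iris rye mint moss cedar lily ivy ash fig fern reed

Level-order visits nodes level by level from the root, left to right within each level.
Level 0: teak
Level 1: pear, lime
Level 2: poppy, kale, yew
Level 3: iris, rye, mint
Level 4: moss, cedar, lily, ivy
Level 5: ash, fig, fern
Level 6: reed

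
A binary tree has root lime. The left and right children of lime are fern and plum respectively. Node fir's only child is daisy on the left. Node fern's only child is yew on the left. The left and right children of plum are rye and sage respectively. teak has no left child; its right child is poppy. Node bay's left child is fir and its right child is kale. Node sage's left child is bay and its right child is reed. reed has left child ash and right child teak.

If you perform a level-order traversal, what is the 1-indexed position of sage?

Level-order visits nodes level by level from the root, left to right within each level.
Level 0: lime
Level 1: fern, plum
Level 2: yew, rye, sage
Level 3: bay, reed
Level 4: fir, kale, ash, teak
Level 5: daisy, poppy
Full level-order sequence: lime, fern, plum, yew, rye, sage, bay, reed, fir, kale, ash, teak, daisy, poppy.

6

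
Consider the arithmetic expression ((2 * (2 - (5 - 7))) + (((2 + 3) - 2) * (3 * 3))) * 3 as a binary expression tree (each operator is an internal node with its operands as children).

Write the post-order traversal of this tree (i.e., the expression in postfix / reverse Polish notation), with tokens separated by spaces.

2 2 5 7 - - * 2 3 + 2 - 3 3 * * + 3 *

Post-order on an expression tree gives postfix notation: for each operator, emit left operand, right operand, then the operator.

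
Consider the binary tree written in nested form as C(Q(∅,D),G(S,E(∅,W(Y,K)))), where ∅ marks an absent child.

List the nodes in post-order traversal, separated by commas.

D, Q, S, Y, K, W, E, G, C

Post-order visits the left subtree, then the right subtree, then the node.
At C: go left to Q.
  At Q: no left child.
  At Q: go right to D.
    D is a leaf — visit D.
  Visit Q.
At C: go right to G.
  At G: go left to S.
    S is a leaf — visit S.
  At G: go right to E.
    At E: no left child.
    At E: go right to W.
      At W: go left to Y.
        Y is a leaf — visit Y.
      At W: go right to K.
        K is a leaf — visit K.
      Visit W.
    Visit E.
  Visit G.
Visit C.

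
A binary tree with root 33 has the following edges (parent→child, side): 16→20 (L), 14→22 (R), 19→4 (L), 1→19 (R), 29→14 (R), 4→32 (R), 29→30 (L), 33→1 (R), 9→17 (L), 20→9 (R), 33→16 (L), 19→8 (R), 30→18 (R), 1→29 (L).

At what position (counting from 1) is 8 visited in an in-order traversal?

In-order visits the left subtree, then the node, then the right subtree.
At 33: go left to 16.
  At 16: go left to 20.
    At 20: no left child.
    Visit 20.
    At 20: go right to 9.
      At 9: go left to 17.
        17 is a leaf — visit 17.
      Visit 9.
      At 9: no right child.
  Visit 16.
  At 16: no right child.
Visit 33.
At 33: go right to 1.
  At 1: go left to 29.
    At 29: go left to 30.
      At 30: no left child.
      Visit 30.
      At 30: go right to 18.
        18 is a leaf — visit 18.
    Visit 29.
    At 29: go right to 14.
      At 14: no left child.
      Visit 14.
      At 14: go right to 22.
        22 is a leaf — visit 22.
  Visit 1.
  At 1: go right to 19.
    At 19: go left to 4.
      At 4: no left child.
      Visit 4.
      At 4: go right to 32.
        32 is a leaf — visit 32.
    Visit 19.
    At 19: go right to 8.
      8 is a leaf — visit 8.
Full in-order sequence: 20, 17, 9, 16, 33, 30, 18, 29, 14, 22, 1, 4, 32, 19, 8.

15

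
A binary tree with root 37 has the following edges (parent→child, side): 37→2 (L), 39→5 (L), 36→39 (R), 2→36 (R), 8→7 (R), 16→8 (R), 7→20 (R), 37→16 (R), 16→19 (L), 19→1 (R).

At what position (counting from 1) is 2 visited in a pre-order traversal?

Pre-order visits the node, then its left subtree, then its right subtree.
Visit 37.
At 37: go left to 2.
  Visit 2.
  At 2: no left child.
  At 2: go right to 36.
    Visit 36.
    At 36: no left child.
    At 36: go right to 39.
      Visit 39.
      At 39: go left to 5.
        5 is a leaf — visit 5.
      At 39: no right child.
At 37: go right to 16.
  Visit 16.
  At 16: go left to 19.
    Visit 19.
    At 19: no left child.
    At 19: go right to 1.
      1 is a leaf — visit 1.
  At 16: go right to 8.
    Visit 8.
    At 8: no left child.
    At 8: go right to 7.
      Visit 7.
      At 7: no left child.
      At 7: go right to 20.
        20 is a leaf — visit 20.
Full pre-order sequence: 37, 2, 36, 39, 5, 16, 19, 1, 8, 7, 20.

2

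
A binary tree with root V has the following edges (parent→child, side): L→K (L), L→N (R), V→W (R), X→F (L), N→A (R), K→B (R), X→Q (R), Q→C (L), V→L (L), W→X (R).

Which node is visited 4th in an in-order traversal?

In-order visits the left subtree, then the node, then the right subtree.
At V: go left to L.
  At L: go left to K.
    At K: no left child.
    Visit K.
    At K: go right to B.
      B is a leaf — visit B.
  Visit L.
  At L: go right to N.
    At N: no left child.
    Visit N.
    At N: go right to A.
      A is a leaf — visit A.
Visit V.
At V: go right to W.
  At W: no left child.
  Visit W.
  At W: go right to X.
    At X: go left to F.
      F is a leaf — visit F.
    Visit X.
    At X: go right to Q.
      At Q: go left to C.
        C is a leaf — visit C.
      Visit Q.
      At Q: no right child.
Full in-order sequence: K, B, L, N, A, V, W, F, X, C, Q.

N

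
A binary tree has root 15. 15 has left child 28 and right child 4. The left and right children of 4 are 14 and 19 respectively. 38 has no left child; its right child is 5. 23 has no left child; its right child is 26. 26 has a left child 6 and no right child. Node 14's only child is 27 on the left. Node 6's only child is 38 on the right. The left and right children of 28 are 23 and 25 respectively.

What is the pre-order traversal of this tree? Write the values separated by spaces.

15 28 23 26 6 38 5 25 4 14 27 19

Pre-order visits the node, then its left subtree, then its right subtree.
Visit 15.
At 15: go left to 28.
  Visit 28.
  At 28: go left to 23.
    Visit 23.
    At 23: no left child.
    At 23: go right to 26.
      Visit 26.
      At 26: go left to 6.
        Visit 6.
        At 6: no left child.
        At 6: go right to 38.
          Visit 38.
          At 38: no left child.
          At 38: go right to 5.
            5 is a leaf — visit 5.
      At 26: no right child.
  At 28: go right to 25.
    25 is a leaf — visit 25.
At 15: go right to 4.
  Visit 4.
  At 4: go left to 14.
    Visit 14.
    At 14: go left to 27.
      27 is a leaf — visit 27.
    At 14: no right child.
  At 4: go right to 19.
    19 is a leaf — visit 19.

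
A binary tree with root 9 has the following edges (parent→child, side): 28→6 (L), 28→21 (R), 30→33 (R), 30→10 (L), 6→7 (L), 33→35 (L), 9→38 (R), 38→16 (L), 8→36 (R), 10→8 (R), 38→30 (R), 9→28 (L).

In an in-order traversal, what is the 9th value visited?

8

In-order visits the left subtree, then the node, then the right subtree.
At 9: go left to 28.
  At 28: go left to 6.
    At 6: go left to 7.
      7 is a leaf — visit 7.
    Visit 6.
    At 6: no right child.
  Visit 28.
  At 28: go right to 21.
    21 is a leaf — visit 21.
Visit 9.
At 9: go right to 38.
  At 38: go left to 16.
    16 is a leaf — visit 16.
  Visit 38.
  At 38: go right to 30.
    At 30: go left to 10.
      At 10: no left child.
      Visit 10.
      At 10: go right to 8.
        At 8: no left child.
        Visit 8.
        At 8: go right to 36.
          36 is a leaf — visit 36.
    Visit 30.
    At 30: go right to 33.
      At 33: go left to 35.
        35 is a leaf — visit 35.
      Visit 33.
      At 33: no right child.
Full in-order sequence: 7, 6, 28, 21, 9, 16, 38, 10, 8, 36, 30, 35, 33.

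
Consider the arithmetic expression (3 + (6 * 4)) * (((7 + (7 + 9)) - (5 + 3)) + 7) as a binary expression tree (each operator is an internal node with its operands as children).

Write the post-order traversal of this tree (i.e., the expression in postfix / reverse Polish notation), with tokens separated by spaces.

Post-order on an expression tree gives postfix notation: for each operator, emit left operand, right operand, then the operator.

3 6 4 * + 7 7 9 + + 5 3 + - 7 + *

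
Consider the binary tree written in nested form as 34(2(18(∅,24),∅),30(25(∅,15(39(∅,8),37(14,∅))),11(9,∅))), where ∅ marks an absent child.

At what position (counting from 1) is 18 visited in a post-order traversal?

Post-order visits the left subtree, then the right subtree, then the node.
At 34: go left to 2.
  At 2: go left to 18.
    At 18: no left child.
    At 18: go right to 24.
      24 is a leaf — visit 24.
    Visit 18.
  At 2: no right child.
  Visit 2.
At 34: go right to 30.
  At 30: go left to 25.
    At 25: no left child.
    At 25: go right to 15.
      At 15: go left to 39.
        At 39: no left child.
        At 39: go right to 8.
          8 is a leaf — visit 8.
        Visit 39.
      At 15: go right to 37.
        At 37: go left to 14.
          14 is a leaf — visit 14.
        At 37: no right child.
        Visit 37.
      Visit 15.
    Visit 25.
  At 30: go right to 11.
    At 11: go left to 9.
      9 is a leaf — visit 9.
    At 11: no right child.
    Visit 11.
  Visit 30.
Visit 34.
Full post-order sequence: 24, 18, 2, 8, 39, 14, 37, 15, 25, 9, 11, 30, 34.

2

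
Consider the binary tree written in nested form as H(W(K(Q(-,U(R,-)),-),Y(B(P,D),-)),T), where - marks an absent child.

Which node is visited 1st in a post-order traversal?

R

Post-order visits the left subtree, then the right subtree, then the node.
At H: go left to W.
  At W: go left to K.
    At K: go left to Q.
      At Q: no left child.
      At Q: go right to U.
        At U: go left to R.
          R is a leaf — visit R.
        At U: no right child.
        Visit U.
      Visit Q.
    At K: no right child.
    Visit K.
  At W: go right to Y.
    At Y: go left to B.
      At B: go left to P.
        P is a leaf — visit P.
      At B: go right to D.
        D is a leaf — visit D.
      Visit B.
    At Y: no right child.
    Visit Y.
  Visit W.
At H: go right to T.
  T is a leaf — visit T.
Visit H.
Full post-order sequence: R, U, Q, K, P, D, B, Y, W, T, H.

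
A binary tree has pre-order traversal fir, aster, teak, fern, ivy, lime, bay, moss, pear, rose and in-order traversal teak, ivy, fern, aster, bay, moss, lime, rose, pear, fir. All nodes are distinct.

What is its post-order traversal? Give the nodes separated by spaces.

ivy fern teak moss bay rose pear lime aster fir

The first element of pre-order is the root; it splits in-order into left and right subtrees.
Root fir: left subtree has 9 nodes {teak, ivy, fern, aster, bay, moss, lime, rose, pear}, right has 0 { }.
  Root aster: left subtree has 3 nodes {teak, ivy, fern}, right has 5 {bay, moss, lime, rose, pear}.
    Root teak: left subtree has 0 nodes { }, right has 2 {ivy, fern}.
      Root fern: left subtree has 1 node {ivy}, right has 0 { }.
    Root lime: left subtree has 2 nodes {bay, moss}, right has 2 {rose, pear}.
      Root bay: left subtree has 0 nodes { }, right has 1 {moss}.
      Root pear: left subtree has 1 node {rose}, right has 0 { }.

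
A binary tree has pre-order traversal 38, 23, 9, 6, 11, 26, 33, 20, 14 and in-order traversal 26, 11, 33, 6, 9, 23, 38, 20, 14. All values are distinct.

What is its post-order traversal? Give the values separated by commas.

The first element of pre-order is the root; it splits in-order into left and right subtrees.
Root 38: left subtree has 6 nodes {26, 11, 33, 6, 9, 23}, right has 2 {20, 14}.
  Root 23: left subtree has 5 nodes {26, 11, 33, 6, 9}, right has 0 { }.
    Root 9: left subtree has 4 nodes {26, 11, 33, 6}, right has 0 { }.
      Root 6: left subtree has 3 nodes {26, 11, 33}, right has 0 { }.
        Root 11: left subtree has 1 node {26}, right has 1 {33}.
  Root 20: left subtree has 0 nodes { }, right has 1 {14}.

26, 33, 11, 6, 9, 23, 14, 20, 38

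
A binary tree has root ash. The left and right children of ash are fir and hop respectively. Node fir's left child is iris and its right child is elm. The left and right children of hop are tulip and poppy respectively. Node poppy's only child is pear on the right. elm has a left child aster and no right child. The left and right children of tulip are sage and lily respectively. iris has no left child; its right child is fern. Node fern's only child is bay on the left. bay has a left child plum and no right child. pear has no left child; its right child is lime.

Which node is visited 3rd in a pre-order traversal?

iris

Pre-order visits the node, then its left subtree, then its right subtree.
Visit ash.
At ash: go left to fir.
  Visit fir.
  At fir: go left to iris.
    Visit iris.
    At iris: no left child.
    At iris: go right to fern.
      Visit fern.
      At fern: go left to bay.
        Visit bay.
        At bay: go left to plum.
          plum is a leaf — visit plum.
        At bay: no right child.
      At fern: no right child.
  At fir: go right to elm.
    Visit elm.
    At elm: go left to aster.
      aster is a leaf — visit aster.
    At elm: no right child.
At ash: go right to hop.
  Visit hop.
  At hop: go left to tulip.
    Visit tulip.
    At tulip: go left to sage.
      sage is a leaf — visit sage.
    At tulip: go right to lily.
      lily is a leaf — visit lily.
  At hop: go right to poppy.
    Visit poppy.
    At poppy: no left child.
    At poppy: go right to pear.
      Visit pear.
      At pear: no left child.
      At pear: go right to lime.
        lime is a leaf — visit lime.
Full pre-order sequence: ash, fir, iris, fern, bay, plum, elm, aster, hop, tulip, sage, lily, poppy, pear, lime.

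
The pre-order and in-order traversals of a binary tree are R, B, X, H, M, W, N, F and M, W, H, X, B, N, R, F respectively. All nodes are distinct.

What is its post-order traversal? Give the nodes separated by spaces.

The first element of pre-order is the root; it splits in-order into left and right subtrees.
Root R: left subtree has 6 nodes {M, W, H, X, B, N}, right has 1 {F}.
  Root B: left subtree has 4 nodes {M, W, H, X}, right has 1 {N}.
    Root X: left subtree has 3 nodes {M, W, H}, right has 0 { }.
      Root H: left subtree has 2 nodes {M, W}, right has 0 { }.
        Root M: left subtree has 0 nodes { }, right has 1 {W}.

W M H X N B F R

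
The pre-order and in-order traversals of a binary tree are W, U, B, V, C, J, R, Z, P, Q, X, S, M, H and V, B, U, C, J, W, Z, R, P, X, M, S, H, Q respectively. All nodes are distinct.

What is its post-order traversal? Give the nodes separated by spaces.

V B J C U Z M H S X Q P R W

The first element of pre-order is the root; it splits in-order into left and right subtrees.
Root W: left subtree has 5 nodes {V, B, U, C, J}, right has 8 {Z, R, P, X, M, S, H, Q}.
  Root U: left subtree has 2 nodes {V, B}, right has 2 {C, J}.
    Root B: left subtree has 1 node {V}, right has 0 { }.
    Root C: left subtree has 0 nodes { }, right has 1 {J}.
  Root R: left subtree has 1 node {Z}, right has 6 {P, X, M, S, H, Q}.
    Root P: left subtree has 0 nodes { }, right has 5 {X, M, S, H, Q}.
      Root Q: left subtree has 4 nodes {X, M, S, H}, right has 0 { }.
        Root X: left subtree has 0 nodes { }, right has 3 {M, S, H}.
          Root S: left subtree has 1 node {M}, right has 1 {H}.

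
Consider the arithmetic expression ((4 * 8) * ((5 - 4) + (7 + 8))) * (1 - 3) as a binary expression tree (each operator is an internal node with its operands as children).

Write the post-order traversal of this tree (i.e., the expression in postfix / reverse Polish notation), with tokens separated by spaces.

Post-order on an expression tree gives postfix notation: for each operator, emit left operand, right operand, then the operator.

4 8 * 5 4 - 7 8 + + * 1 3 - *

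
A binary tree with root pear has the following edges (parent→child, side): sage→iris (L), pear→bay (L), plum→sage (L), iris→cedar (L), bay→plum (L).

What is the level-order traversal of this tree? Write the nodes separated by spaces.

Level-order visits nodes level by level from the root, left to right within each level.
Level 0: pear
Level 1: bay
Level 2: plum
Level 3: sage
Level 4: iris
Level 5: cedar

pear bay plum sage iris cedar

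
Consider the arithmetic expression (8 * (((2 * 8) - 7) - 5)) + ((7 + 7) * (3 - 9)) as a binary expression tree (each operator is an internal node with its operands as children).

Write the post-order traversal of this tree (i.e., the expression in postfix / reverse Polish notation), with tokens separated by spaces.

8 2 8 * 7 - 5 - * 7 7 + 3 9 - * +

Post-order on an expression tree gives postfix notation: for each operator, emit left operand, right operand, then the operator.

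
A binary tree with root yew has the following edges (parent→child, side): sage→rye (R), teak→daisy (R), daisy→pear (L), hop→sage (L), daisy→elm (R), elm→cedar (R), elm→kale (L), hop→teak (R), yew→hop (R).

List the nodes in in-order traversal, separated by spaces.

In-order visits the left subtree, then the node, then the right subtree.
At yew: no left child.
Visit yew.
At yew: go right to hop.
  At hop: go left to sage.
    At sage: no left child.
    Visit sage.
    At sage: go right to rye.
      rye is a leaf — visit rye.
  Visit hop.
  At hop: go right to teak.
    At teak: no left child.
    Visit teak.
    At teak: go right to daisy.
      At daisy: go left to pear.
        pear is a leaf — visit pear.
      Visit daisy.
      At daisy: go right to elm.
        At elm: go left to kale.
          kale is a leaf — visit kale.
        Visit elm.
        At elm: go right to cedar.
          cedar is a leaf — visit cedar.

yew sage rye hop teak pear daisy kale elm cedar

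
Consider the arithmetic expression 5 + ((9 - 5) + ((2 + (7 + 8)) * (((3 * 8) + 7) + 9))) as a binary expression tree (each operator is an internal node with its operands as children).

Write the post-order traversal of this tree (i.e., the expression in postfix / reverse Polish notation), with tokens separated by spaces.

Post-order on an expression tree gives postfix notation: for each operator, emit left operand, right operand, then the operator.

5 9 5 - 2 7 8 + + 3 8 * 7 + 9 + * + +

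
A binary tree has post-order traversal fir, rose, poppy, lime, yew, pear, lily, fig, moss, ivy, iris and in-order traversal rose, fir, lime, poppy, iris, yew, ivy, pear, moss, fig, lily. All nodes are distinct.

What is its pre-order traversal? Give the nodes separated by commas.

iris, lime, rose, fir, poppy, ivy, yew, moss, pear, fig, lily

The last element of post-order is the root; it splits in-order into left and right subtrees.
Root iris: left subtree has 4 nodes {rose, fir, lime, poppy}, right has 6 {yew, ivy, pear, moss, fig, lily}.
  Root lime: left subtree has 2 nodes {rose, fir}, right has 1 {poppy}.
    Root rose: left subtree has 0 nodes { }, right has 1 {fir}.
  Root ivy: left subtree has 1 node {yew}, right has 4 {pear, moss, fig, lily}.
    Root moss: left subtree has 1 node {pear}, right has 2 {fig, lily}.
      Root fig: left subtree has 0 nodes { }, right has 1 {lily}.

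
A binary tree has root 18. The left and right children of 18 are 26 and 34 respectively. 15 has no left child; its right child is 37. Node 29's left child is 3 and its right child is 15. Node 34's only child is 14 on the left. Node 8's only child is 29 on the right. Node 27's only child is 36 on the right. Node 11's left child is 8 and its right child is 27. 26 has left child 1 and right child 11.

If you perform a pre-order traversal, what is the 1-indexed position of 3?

7

Pre-order visits the node, then its left subtree, then its right subtree.
Visit 18.
At 18: go left to 26.
  Visit 26.
  At 26: go left to 1.
    1 is a leaf — visit 1.
  At 26: go right to 11.
    Visit 11.
    At 11: go left to 8.
      Visit 8.
      At 8: no left child.
      At 8: go right to 29.
        Visit 29.
        At 29: go left to 3.
          3 is a leaf — visit 3.
        At 29: go right to 15.
          Visit 15.
          At 15: no left child.
          At 15: go right to 37.
            37 is a leaf — visit 37.
    At 11: go right to 27.
      Visit 27.
      At 27: no left child.
      At 27: go right to 36.
        36 is a leaf — visit 36.
At 18: go right to 34.
  Visit 34.
  At 34: go left to 14.
    14 is a leaf — visit 14.
  At 34: no right child.
Full pre-order sequence: 18, 26, 1, 11, 8, 29, 3, 15, 37, 27, 36, 34, 14.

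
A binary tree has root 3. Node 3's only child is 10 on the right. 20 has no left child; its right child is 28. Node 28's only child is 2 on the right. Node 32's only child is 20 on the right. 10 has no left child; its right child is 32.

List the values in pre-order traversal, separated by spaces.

3 10 32 20 28 2

Pre-order visits the node, then its left subtree, then its right subtree.
Visit 3.
At 3: no left child.
At 3: go right to 10.
  Visit 10.
  At 10: no left child.
  At 10: go right to 32.
    Visit 32.
    At 32: no left child.
    At 32: go right to 20.
      Visit 20.
      At 20: no left child.
      At 20: go right to 28.
        Visit 28.
        At 28: no left child.
        At 28: go right to 2.
          2 is a leaf — visit 2.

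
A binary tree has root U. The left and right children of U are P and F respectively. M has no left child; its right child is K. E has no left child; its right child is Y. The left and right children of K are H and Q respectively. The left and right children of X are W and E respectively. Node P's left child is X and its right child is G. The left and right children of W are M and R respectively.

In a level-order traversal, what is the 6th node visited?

W

Level-order visits nodes level by level from the root, left to right within each level.
Level 0: U
Level 1: P, F
Level 2: X, G
Level 3: W, E
Level 4: M, R, Y
Level 5: K
Level 6: H, Q
Full level-order sequence: U, P, F, X, G, W, E, M, R, Y, K, H, Q.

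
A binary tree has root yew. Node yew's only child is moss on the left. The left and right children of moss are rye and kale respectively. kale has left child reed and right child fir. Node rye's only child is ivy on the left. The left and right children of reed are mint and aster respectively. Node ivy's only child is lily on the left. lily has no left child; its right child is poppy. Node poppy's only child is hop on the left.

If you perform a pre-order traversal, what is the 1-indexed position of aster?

11

Pre-order visits the node, then its left subtree, then its right subtree.
Visit yew.
At yew: go left to moss.
  Visit moss.
  At moss: go left to rye.
    Visit rye.
    At rye: go left to ivy.
      Visit ivy.
      At ivy: go left to lily.
        Visit lily.
        At lily: no left child.
        At lily: go right to poppy.
          Visit poppy.
          At poppy: go left to hop.
            hop is a leaf — visit hop.
          At poppy: no right child.
      At ivy: no right child.
    At rye: no right child.
  At moss: go right to kale.
    Visit kale.
    At kale: go left to reed.
      Visit reed.
      At reed: go left to mint.
        mint is a leaf — visit mint.
      At reed: go right to aster.
        aster is a leaf — visit aster.
    At kale: go right to fir.
      fir is a leaf — visit fir.
At yew: no right child.
Full pre-order sequence: yew, moss, rye, ivy, lily, poppy, hop, kale, reed, mint, aster, fir.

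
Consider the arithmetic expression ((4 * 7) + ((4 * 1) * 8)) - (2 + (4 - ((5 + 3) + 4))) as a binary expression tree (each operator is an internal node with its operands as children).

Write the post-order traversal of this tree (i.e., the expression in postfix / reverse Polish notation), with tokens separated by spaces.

Post-order on an expression tree gives postfix notation: for each operator, emit left operand, right operand, then the operator.

4 7 * 4 1 * 8 * + 2 4 5 3 + 4 + - + -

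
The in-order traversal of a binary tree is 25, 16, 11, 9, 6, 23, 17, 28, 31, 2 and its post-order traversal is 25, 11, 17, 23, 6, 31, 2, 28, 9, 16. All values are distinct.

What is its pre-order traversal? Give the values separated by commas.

16, 25, 9, 11, 28, 6, 23, 17, 2, 31

The last element of post-order is the root; it splits in-order into left and right subtrees.
Root 16: left subtree has 1 node {25}, right has 8 {11, 9, 6, 23, 17, 28, 31, 2}.
  Root 9: left subtree has 1 node {11}, right has 6 {6, 23, 17, 28, 31, 2}.
    Root 28: left subtree has 3 nodes {6, 23, 17}, right has 2 {31, 2}.
      Root 6: left subtree has 0 nodes { }, right has 2 {23, 17}.
        Root 23: left subtree has 0 nodes { }, right has 1 {17}.
      Root 2: left subtree has 1 node {31}, right has 0 { }.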